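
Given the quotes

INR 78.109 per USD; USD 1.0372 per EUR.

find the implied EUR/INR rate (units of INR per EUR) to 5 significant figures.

EUR/INR = 81.015

1 EUR × 1.0372 = 1.0372 USD
1.0372 USD × 78.109 = 81.0147 INR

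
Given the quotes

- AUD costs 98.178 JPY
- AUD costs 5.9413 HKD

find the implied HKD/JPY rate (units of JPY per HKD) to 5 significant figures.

HKD/JPY = 16.525

1 HKD ÷ 5.9413 = 0.168313 AUD
0.168313 AUD × 98.178 = 16.5247 JPY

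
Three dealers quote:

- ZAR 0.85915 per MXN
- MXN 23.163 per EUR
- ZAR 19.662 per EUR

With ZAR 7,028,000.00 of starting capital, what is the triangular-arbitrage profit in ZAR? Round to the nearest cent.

Profit: ZAR 85,246.56

Profitable loop is ZAR → EUR → MXN → ZAR:
ZAR 7,028,000.00 ÷ 19.662 = EUR 357,440.75
EUR 357,440.75 × 23.163 = MXN 8,279,400.06
MXN 8,279,400.06 × 0.85915 = ZAR 7,113,246.56
Profit = ZAR 7,113,246.56 − ZAR 7,028,000.00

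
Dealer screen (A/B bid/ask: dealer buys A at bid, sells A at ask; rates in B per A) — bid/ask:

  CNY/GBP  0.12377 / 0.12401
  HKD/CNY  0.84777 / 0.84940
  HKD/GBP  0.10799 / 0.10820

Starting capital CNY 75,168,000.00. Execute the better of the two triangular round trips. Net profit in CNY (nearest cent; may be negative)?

Net profit: CNY 1,895,294.63

Best loop CNY → HKD → GBP → CNY:
CNY 75,168,000.00 ÷ 0.84940 (buy HKD at ask) = HKD 88,495,408.52
HKD 88,495,408.52 × 0.10799 (sell HKD at bid) = GBP 9,556,619.17
GBP 9,556,619.17 ÷ 0.12401 (buy CNY at ask) = CNY 77,063,294.63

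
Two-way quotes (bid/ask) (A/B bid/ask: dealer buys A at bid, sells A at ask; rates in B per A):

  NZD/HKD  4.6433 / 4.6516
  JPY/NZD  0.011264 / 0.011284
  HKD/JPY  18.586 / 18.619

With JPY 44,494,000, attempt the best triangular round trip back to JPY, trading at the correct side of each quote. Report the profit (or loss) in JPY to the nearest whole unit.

Best loop JPY → HKD → NZD → JPY:
JPY 44,494,000 ÷ 18.619 (buy HKD at ask) = HKD 2,389,709.44
HKD 2,389,709.44 ÷ 4.6516 (buy NZD at ask) = NZD 513,739.24
NZD 513,739.24 ÷ 0.011284 (buy JPY at ask) = JPY 45,528,114

Net profit: JPY 1,034,114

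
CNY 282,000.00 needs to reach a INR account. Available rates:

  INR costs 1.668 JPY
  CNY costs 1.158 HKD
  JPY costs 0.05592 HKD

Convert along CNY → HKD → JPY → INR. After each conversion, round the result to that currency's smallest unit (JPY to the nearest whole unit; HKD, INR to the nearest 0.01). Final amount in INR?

INR 3,501,019.18

CNY 282,000.00 × 1.158 = HKD 326,556.00
HKD 326,556.00 ÷ 0.05592 = JPY 5,839,700
JPY 5,839,700 ÷ 1.668 = INR 3,501,019.18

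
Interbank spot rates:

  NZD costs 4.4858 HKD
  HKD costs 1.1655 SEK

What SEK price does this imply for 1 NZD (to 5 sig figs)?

1 NZD × 4.4858 = 4.4858 HKD
4.4858 HKD × 1.1655 = 5.2282 SEK

NZD/SEK = 5.2282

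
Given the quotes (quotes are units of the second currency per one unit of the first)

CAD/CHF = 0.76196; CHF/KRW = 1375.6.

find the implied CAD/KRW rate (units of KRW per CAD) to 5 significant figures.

CAD/KRW = 1048.2

1 CAD × 0.76196 = 0.76196 CHF
0.76196 CHF × 1375.6 = 1048.15 KRW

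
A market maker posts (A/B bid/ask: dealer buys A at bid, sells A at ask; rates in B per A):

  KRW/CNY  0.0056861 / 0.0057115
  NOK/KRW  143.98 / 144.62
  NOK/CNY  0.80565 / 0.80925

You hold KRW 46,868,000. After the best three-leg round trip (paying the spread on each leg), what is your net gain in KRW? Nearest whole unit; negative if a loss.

Net profit: KRW 546,413

Best loop KRW → CNY → NOK → KRW:
KRW 46,868,000 × 0.0056861 (sell KRW at bid) = CNY 266,496.13
CNY 266,496.13 ÷ 0.80925 (buy NOK at ask) = NOK 329,312.49
NOK 329,312.49 × 143.98 (sell NOK at bid) = KRW 47,414,413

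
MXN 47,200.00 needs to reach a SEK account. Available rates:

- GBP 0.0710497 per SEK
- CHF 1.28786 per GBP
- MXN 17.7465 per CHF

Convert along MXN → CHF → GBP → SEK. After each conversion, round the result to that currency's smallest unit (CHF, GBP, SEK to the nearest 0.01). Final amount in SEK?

MXN 47,200.00 ÷ 17.7465 = CHF 2,659.68
CHF 2,659.68 ÷ 1.28786 = GBP 2,065.19
GBP 2,065.19 ÷ 0.0710497 = SEK 29,066.84

SEK 29,066.84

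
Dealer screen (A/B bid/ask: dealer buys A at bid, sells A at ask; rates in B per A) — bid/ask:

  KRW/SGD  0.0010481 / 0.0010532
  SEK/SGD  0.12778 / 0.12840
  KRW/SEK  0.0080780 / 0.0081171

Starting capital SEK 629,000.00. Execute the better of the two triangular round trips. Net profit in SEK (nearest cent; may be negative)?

Net profit: SEK 3,539.20

Best loop SEK → KRW → SGD → SEK:
SEK 629,000.00 ÷ 0.0081171 (buy KRW at ask) = KRW 77,490,729
KRW 77,490,729 × 0.0010481 (sell KRW at bid) = SGD 81,218.03
SGD 81,218.03 ÷ 0.12840 (buy SEK at ask) = SEK 632,539.20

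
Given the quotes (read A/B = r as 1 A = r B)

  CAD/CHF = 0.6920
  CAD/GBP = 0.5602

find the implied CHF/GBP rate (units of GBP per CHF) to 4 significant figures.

1 CHF ÷ 0.6920 = 1.44509 CAD
1.44509 CAD × 0.5602 = 0.809538 GBP

CHF/GBP = 0.8095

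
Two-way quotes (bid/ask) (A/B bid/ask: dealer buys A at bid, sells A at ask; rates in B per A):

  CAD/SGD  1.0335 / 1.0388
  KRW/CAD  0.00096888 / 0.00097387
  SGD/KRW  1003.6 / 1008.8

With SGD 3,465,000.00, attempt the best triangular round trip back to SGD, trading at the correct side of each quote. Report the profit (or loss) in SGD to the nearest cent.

Net profit: SGD 17,125.05

Best loop SGD → KRW → CAD → SGD:
SGD 3,465,000.00 × 1003.6 (sell SGD at bid) = KRW 3,477,474,000
KRW 3,477,474,000 × 0.00096888 (sell KRW at bid) = CAD 3,369,255.01
CAD 3,369,255.01 × 1.0335 (sell CAD at bid) = SGD 3,482,125.05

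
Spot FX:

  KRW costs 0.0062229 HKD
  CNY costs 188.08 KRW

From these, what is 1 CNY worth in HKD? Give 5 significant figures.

CNY/HKD = 1.1704

1 CNY × 188.08 = 188.08 KRW
188.08 KRW × 0.0062229 = 1.1704 HKD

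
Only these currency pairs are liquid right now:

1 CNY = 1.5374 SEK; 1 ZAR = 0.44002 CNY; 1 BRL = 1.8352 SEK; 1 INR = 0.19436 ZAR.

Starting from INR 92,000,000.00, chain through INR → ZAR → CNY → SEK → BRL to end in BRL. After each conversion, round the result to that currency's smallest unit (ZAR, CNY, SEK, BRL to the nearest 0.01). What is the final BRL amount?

BRL 6,591,292.89

INR 92,000,000.00 × 0.19436 = ZAR 17,881,120.00
ZAR 17,881,120.00 × 0.44002 = CNY 7,868,050.42
CNY 7,868,050.42 × 1.5374 = SEK 12,096,340.72
SEK 12,096,340.72 ÷ 1.8352 = BRL 6,591,292.89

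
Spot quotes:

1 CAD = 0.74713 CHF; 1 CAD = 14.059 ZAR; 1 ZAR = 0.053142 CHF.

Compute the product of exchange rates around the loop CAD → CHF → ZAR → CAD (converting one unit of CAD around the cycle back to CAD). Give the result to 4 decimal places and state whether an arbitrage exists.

Around CAD → CHF → ZAR → CAD: 1 × 0.74713 ÷ 0.053142 ÷ 14.059 = 1.000009
Product ≈ 1 (deviation 0.001%, within rounding noise).

1.0000 (no arbitrage)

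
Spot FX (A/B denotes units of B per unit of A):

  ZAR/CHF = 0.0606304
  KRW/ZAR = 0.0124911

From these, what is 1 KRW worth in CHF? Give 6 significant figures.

1 KRW × 0.0124911 = 0.0124911 ZAR
0.0124911 ZAR × 0.0606304 = 0.00075734 CHF

KRW/CHF = 0.000757340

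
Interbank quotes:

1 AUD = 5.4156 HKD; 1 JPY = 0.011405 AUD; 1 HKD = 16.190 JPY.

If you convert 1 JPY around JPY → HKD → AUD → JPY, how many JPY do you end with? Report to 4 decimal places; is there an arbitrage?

Around JPY → HKD → AUD → JPY: 1 ÷ 16.190 ÷ 5.4156 ÷ 0.011405 = 1.000026
Product ≈ 1 (deviation 0.003%, within rounding noise).

1.0000 (no arbitrage)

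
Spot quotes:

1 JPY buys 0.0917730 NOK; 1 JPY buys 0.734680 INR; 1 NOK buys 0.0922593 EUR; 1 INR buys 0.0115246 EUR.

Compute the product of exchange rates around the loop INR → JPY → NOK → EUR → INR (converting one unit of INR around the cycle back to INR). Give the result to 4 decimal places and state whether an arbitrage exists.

Around INR → JPY → NOK → EUR → INR: 1 ÷ 0.734680 × 0.0917730 × 0.0922593 ÷ 0.0115246 = 1.000002
Product ≈ 1 (deviation 0.000%, within rounding noise).

1.0000 (no arbitrage)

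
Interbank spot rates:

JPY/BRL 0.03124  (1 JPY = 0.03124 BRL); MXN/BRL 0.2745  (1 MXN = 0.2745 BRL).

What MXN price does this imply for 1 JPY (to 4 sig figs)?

JPY/MXN = 0.1138

1 JPY × 0.03124 = 0.03124 BRL
0.03124 BRL ÷ 0.2745 = 0.113807 MXN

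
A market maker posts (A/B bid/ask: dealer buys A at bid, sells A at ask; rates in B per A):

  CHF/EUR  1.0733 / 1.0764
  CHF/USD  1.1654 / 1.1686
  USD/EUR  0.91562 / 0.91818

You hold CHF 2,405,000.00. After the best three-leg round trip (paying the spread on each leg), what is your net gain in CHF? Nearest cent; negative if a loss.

Best loop CHF → EUR → USD → CHF:
CHF 2,405,000.00 × 1.0733 (sell CHF at bid) = EUR 2,581,286.50
EUR 2,581,286.50 ÷ 0.91818 (buy USD at ask) = USD 2,811,307.70
USD 2,811,307.70 ÷ 1.1686 (buy CHF at ask) = CHF 2,405,705.71

Net profit: CHF 705.71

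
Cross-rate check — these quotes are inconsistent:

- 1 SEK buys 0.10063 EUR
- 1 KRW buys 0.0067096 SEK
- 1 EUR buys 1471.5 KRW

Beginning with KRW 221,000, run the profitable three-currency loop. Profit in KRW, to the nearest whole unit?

Profit: KRW 1,437

Profitable loop is KRW → EUR → SEK → KRW:
KRW 221,000 ÷ 1471.5 = EUR 150.19
EUR 150.19 ÷ 0.10063 = SEK 1,492.47
SEK 1,492.47 ÷ 0.0067096 = KRW 222,437
Profit = KRW 222,437 − KRW 221,000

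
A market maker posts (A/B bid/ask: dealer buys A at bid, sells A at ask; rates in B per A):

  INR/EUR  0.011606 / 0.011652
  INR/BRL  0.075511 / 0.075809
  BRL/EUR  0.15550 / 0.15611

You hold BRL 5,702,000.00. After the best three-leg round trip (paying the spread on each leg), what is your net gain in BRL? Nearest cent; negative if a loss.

Net profit: BRL 44,022.89

Best loop BRL → EUR → INR → BRL:
BRL 5,702,000.00 × 0.15550 (sell BRL at bid) = EUR 886,661.00
EUR 886,661.00 ÷ 0.011652 (buy INR at ask) = INR 76,095,176.79
INR 76,095,176.79 × 0.075511 (sell INR at bid) = BRL 5,746,022.89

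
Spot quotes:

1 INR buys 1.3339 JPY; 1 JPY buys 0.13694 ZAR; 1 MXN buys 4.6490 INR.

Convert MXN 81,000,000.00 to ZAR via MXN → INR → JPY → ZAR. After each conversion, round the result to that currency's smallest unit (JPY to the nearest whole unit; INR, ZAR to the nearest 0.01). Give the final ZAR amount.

MXN 81,000,000.00 × 4.6490 = INR 376,569,000.00
INR 376,569,000.00 × 1.3339 = JPY 502,305,389
JPY 502,305,389 × 0.13694 = ZAR 68,785,699.97

ZAR 68,785,699.97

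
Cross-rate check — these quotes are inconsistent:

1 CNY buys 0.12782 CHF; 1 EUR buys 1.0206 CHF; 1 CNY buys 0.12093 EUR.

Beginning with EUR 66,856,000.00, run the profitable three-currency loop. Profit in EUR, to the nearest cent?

Profitable loop is EUR → CNY → CHF → EUR:
EUR 66,856,000.00 ÷ 0.12093 = CNY 552,848,755.48
CNY 552,848,755.48 × 0.12782 = CHF 70,665,127.93
CHF 70,665,127.93 ÷ 1.0206 = EUR 69,238,808.47
Profit = EUR 69,238,808.47 − EUR 66,856,000.00

Profit: EUR 2,382,808.47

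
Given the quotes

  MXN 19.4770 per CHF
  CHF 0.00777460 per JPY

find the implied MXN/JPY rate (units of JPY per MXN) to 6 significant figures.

1 MXN ÷ 19.4770 = 0.0513426 CHF
0.0513426 CHF ÷ 0.00777460 = 6.60389 JPY

MXN/JPY = 6.60389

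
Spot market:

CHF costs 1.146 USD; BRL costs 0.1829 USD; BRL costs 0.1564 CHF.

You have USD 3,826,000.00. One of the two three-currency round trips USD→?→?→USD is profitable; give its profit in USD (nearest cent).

Profitable loop is USD → CHF → BRL → USD:
USD 3,826,000.00 ÷ 1.146 = CHF 3,338,568.94
CHF 3,338,568.94 ÷ 0.1564 = BRL 21,346,348.69
BRL 21,346,348.69 × 0.1829 = USD 3,904,247.18
Profit = USD 3,904,247.18 − USD 3,826,000.00

Profit: USD 78,247.18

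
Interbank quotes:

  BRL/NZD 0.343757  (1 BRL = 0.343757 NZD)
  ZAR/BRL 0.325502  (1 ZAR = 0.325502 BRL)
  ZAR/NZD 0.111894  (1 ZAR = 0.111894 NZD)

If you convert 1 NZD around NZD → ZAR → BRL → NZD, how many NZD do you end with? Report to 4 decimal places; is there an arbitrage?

Around NZD → ZAR → BRL → NZD: 1 ÷ 0.111894 × 0.325502 × 0.343757 = 0.999996
Product ≈ 1 (deviation 0.000%, within rounding noise).

1.0000 (no arbitrage)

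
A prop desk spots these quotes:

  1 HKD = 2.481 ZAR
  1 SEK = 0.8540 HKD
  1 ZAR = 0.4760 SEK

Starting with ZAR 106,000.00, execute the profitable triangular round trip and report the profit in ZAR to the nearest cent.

Profit: ZAR 904.86

Profitable loop is ZAR → SEK → HKD → ZAR:
ZAR 106,000.00 × 0.4760 = SEK 50,456.00
SEK 50,456.00 × 0.8540 = HKD 43,089.42
HKD 43,089.42 × 2.481 = ZAR 106,904.86
Profit = ZAR 106,904.86 − ZAR 106,000.00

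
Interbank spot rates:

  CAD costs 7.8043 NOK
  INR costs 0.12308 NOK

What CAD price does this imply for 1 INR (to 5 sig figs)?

1 INR × 0.12308 = 0.12308 NOK
0.12308 NOK ÷ 7.8043 = 0.0157708 CAD

INR/CAD = 0.015771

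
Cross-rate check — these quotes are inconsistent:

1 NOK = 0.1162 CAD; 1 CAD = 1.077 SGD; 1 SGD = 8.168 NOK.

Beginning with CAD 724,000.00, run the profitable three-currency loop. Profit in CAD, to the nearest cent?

Profit: CAD 16,075.67

Profitable loop is CAD → SGD → NOK → CAD:
CAD 724,000.00 × 1.077 = SGD 779,748.00
SGD 779,748.00 × 8.168 = NOK 6,368,981.66
NOK 6,368,981.66 × 0.1162 = CAD 740,075.67
Profit = CAD 740,075.67 − CAD 724,000.00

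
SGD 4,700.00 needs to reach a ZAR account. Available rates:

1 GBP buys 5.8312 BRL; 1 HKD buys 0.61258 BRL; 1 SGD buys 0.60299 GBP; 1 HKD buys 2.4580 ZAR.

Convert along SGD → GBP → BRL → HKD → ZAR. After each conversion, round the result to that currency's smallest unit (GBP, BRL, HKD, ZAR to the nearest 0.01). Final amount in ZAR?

SGD 4,700.00 × 0.60299 = GBP 2,834.05
GBP 2,834.05 × 5.8312 = BRL 16,525.91
BRL 16,525.91 ÷ 0.61258 = HKD 26,977.55
HKD 26,977.55 × 2.4580 = ZAR 66,310.82

ZAR 66,310.82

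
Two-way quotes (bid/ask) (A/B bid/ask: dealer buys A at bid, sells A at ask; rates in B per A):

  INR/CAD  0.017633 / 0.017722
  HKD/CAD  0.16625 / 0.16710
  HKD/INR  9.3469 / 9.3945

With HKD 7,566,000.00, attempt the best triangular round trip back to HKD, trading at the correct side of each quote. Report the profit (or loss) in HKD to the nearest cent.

Net result: HKD -10,876.15 (no profitable arbitrage after spreads)

Best loop HKD → CAD → INR → HKD:
HKD 7,566,000.00 × 0.16625 (sell HKD at bid) = CAD 1,257,847.50
CAD 1,257,847.50 ÷ 0.017722 (buy INR at ask) = INR 70,976,610.99
INR 70,976,610.99 ÷ 9.3945 (buy HKD at ask) = HKD 7,555,123.85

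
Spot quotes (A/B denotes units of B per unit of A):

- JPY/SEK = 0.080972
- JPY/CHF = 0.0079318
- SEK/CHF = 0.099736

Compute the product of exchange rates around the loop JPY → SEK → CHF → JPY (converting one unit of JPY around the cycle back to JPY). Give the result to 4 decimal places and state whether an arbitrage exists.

Around JPY → SEK → CHF → JPY: 1 × 0.080972 × 0.099736 ÷ 0.0079318 = 1.018158
Product > 1; profitable direction is JPY → SEK → CHF → JPY.

1.0182 (arbitrage exists)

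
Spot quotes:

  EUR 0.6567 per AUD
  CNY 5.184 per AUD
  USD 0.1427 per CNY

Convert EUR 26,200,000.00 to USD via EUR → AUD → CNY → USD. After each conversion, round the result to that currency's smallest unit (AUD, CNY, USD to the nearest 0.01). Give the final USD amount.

USD 29,513,671.63

EUR 26,200,000.00 ÷ 0.6567 = AUD 39,896,451.96
AUD 39,896,451.96 × 5.184 = CNY 206,823,206.96
CNY 206,823,206.96 × 0.1427 = USD 29,513,671.63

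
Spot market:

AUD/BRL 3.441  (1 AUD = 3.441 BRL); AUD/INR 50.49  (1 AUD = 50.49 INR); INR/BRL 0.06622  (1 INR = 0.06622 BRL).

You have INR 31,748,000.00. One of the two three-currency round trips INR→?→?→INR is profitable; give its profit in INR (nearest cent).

Profitable loop is INR → AUD → BRL → INR:
INR 31,748,000.00 ÷ 50.49 = AUD 628,797.78
AUD 628,797.78 × 3.441 = BRL 2,163,693.17
BRL 2,163,693.17 ÷ 0.06622 = INR 32,674,315.42
Profit = INR 32,674,315.42 − INR 31,748,000.00

Profit: INR 926,315.42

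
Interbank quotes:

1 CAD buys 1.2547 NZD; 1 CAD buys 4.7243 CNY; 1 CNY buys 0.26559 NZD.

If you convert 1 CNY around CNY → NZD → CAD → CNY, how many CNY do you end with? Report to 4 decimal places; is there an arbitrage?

1.0000 (no arbitrage)

Around CNY → NZD → CAD → CNY: 1 × 0.26559 ÷ 1.2547 × 4.7243 = 1.000021
Product ≈ 1 (deviation 0.002%, within rounding noise).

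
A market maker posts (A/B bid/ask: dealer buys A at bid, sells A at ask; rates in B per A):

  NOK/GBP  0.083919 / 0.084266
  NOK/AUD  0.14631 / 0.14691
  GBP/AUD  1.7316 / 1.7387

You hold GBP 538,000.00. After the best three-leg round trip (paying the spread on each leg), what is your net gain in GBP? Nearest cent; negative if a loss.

Net result: GBP -746.50 (no profitable arbitrage after spreads)

Best loop GBP → NOK → AUD → GBP:
GBP 538,000.00 ÷ 0.084266 (buy NOK at ask) = NOK 6,384,544.18
NOK 6,384,544.18 × 0.14631 (sell NOK at bid) = AUD 934,122.66
AUD 934,122.66 ÷ 1.7387 (buy GBP at ask) = GBP 537,253.50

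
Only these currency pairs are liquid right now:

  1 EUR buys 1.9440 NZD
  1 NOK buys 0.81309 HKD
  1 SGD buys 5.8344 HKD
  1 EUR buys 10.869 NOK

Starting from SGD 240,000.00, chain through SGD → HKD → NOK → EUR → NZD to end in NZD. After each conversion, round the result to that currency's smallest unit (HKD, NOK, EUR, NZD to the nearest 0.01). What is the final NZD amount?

SGD 240,000.00 × 5.8344 = HKD 1,400,256.00
HKD 1,400,256.00 ÷ 0.81309 = NOK 1,722,141.46
NOK 1,722,141.46 ÷ 10.869 = EUR 158,445.25
EUR 158,445.25 × 1.9440 = NZD 308,017.57

NZD 308,017.57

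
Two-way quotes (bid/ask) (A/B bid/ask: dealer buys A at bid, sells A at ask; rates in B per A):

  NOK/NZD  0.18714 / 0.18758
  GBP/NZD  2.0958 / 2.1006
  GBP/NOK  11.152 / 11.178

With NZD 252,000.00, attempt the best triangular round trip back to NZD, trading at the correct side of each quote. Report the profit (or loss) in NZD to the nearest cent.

Best loop NZD → NOK → GBP → NZD:
NZD 252,000.00 ÷ 0.18758 (buy NOK at ask) = NOK 1,343,426.80
NOK 1,343,426.80 ÷ 11.178 (buy GBP at ask) = GBP 120,184.90
GBP 120,184.90 × 2.0958 (sell GBP at bid) = NZD 251,883.51

Net result: NZD -116.49 (no profitable arbitrage after spreads)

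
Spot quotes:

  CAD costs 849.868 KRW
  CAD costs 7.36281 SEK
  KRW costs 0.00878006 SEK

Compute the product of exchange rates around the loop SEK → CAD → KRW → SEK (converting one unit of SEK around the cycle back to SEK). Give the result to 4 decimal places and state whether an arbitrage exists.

Around SEK → CAD → KRW → SEK: 1 ÷ 7.36281 × 849.868 × 0.00878006 = 1.013457
Product > 1; profitable direction is SEK → CAD → KRW → SEK.

1.0135 (arbitrage exists)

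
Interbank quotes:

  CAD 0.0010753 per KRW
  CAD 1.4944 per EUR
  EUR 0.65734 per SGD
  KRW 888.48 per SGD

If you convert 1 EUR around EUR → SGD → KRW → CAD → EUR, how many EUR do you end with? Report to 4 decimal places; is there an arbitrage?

0.9726 (arbitrage exists)

Around EUR → SGD → KRW → CAD → EUR: 1 ÷ 0.65734 × 888.48 × 0.0010753 ÷ 1.4944 = 0.972569
Product < 1; profitable direction is EUR → CAD → KRW → SGD → EUR.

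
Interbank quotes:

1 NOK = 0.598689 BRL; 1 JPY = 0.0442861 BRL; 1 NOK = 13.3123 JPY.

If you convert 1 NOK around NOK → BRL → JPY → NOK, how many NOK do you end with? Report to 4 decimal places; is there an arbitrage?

Around NOK → BRL → JPY → NOK: 1 × 0.598689 ÷ 0.0442861 ÷ 13.3123 = 1.015502
Product > 1; profitable direction is NOK → BRL → JPY → NOK.

1.0155 (arbitrage exists)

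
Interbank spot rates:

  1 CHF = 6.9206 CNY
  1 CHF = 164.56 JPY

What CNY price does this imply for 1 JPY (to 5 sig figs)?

JPY/CNY = 0.042055

1 JPY ÷ 164.56 = 0.00607681 CHF
0.00607681 CHF × 6.9206 = 0.0420552 CNY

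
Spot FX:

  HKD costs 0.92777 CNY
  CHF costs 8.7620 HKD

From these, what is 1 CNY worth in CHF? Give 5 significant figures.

CNY/CHF = 0.12301

1 CNY ÷ 0.92777 = 1.07785 HKD
1.07785 HKD ÷ 8.7620 = 0.123015 CHF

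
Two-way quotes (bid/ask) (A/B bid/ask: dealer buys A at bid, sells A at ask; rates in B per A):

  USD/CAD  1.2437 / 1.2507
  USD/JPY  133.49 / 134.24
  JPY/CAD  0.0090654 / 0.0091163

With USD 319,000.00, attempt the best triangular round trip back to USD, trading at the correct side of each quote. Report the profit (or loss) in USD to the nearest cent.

Net profit: USD 5,194.59

Best loop USD → CAD → JPY → USD:
USD 319,000.00 × 1.2437 (sell USD at bid) = CAD 396,740.30
CAD 396,740.30 ÷ 0.0091163 (buy JPY at ask) = JPY 43,519,882
JPY 43,519,882 ÷ 134.24 (buy USD at ask) = USD 324,194.59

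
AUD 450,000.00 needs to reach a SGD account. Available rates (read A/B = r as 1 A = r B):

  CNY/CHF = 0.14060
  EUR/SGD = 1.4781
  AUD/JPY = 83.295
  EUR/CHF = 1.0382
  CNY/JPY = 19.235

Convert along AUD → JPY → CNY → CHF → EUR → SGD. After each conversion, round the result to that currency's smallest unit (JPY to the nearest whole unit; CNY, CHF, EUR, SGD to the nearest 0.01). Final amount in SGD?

SGD 390,074.33

AUD 450,000.00 × 83.295 = JPY 37,482,750
JPY 37,482,750 ÷ 19.235 = CNY 1,948,674.29
CNY 1,948,674.29 × 0.14060 = CHF 273,983.61
CHF 273,983.61 ÷ 1.0382 = EUR 263,902.53
EUR 263,902.53 × 1.4781 = SGD 390,074.33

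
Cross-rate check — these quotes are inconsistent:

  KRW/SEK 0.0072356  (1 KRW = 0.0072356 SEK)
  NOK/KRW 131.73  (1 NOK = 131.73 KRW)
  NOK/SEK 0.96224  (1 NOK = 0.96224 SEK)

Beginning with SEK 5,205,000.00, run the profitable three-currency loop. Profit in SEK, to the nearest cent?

Profit: SEK 49,663.36

Profitable loop is SEK → KRW → NOK → SEK:
SEK 5,205,000.00 ÷ 0.0072356 = KRW 719,359,832
KRW 719,359,832 ÷ 131.73 = NOK 5,460,865.65
NOK 5,460,865.65 × 0.96224 = SEK 5,254,663.36
Profit = SEK 5,254,663.36 − SEK 5,205,000.00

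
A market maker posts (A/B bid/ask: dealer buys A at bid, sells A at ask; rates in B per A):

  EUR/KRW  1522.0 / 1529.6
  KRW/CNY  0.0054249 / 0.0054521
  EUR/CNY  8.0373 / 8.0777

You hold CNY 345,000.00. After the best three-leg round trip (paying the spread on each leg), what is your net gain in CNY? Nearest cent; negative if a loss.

Net profit: CNY 7,645.03

Best loop CNY → EUR → KRW → CNY:
CNY 345,000.00 ÷ 8.0777 (buy EUR at ask) = EUR 42,710.18
EUR 42,710.18 × 1522.0 (sell EUR at bid) = KRW 65,004,890
KRW 65,004,890 × 0.0054249 (sell KRW at bid) = CNY 352,645.03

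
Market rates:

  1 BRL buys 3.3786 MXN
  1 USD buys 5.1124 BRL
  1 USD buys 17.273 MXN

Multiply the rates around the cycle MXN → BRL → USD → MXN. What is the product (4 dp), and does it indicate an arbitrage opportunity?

1.0000 (no arbitrage)

Around MXN → BRL → USD → MXN: 1 ÷ 3.3786 ÷ 5.1124 × 17.273 = 1.000014
Product ≈ 1 (deviation 0.001%, within rounding noise).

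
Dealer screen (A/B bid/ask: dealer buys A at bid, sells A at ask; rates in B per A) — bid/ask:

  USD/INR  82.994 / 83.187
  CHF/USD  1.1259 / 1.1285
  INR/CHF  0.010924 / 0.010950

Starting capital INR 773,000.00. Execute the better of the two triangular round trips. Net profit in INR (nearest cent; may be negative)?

Best loop INR → CHF → USD → INR:
INR 773,000.00 × 0.010924 (sell INR at bid) = CHF 8,444.25
CHF 8,444.25 × 1.1259 (sell CHF at bid) = USD 9,507.38
USD 9,507.38 × 82.994 (sell USD at bid) = INR 789,055.77

Net profit: INR 16,055.77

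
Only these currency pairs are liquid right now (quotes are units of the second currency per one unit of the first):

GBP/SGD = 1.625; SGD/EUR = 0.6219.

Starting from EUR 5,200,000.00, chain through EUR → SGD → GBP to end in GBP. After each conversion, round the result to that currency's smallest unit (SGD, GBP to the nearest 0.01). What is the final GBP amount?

EUR 5,200,000.00 ÷ 0.6219 = SGD 8,361,472.91
SGD 8,361,472.91 ÷ 1.625 = GBP 5,145,521.79

GBP 5,145,521.79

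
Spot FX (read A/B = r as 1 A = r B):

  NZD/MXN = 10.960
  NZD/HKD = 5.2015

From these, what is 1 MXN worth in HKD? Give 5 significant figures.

1 MXN ÷ 10.960 = 0.0912409 NZD
0.0912409 NZD × 5.2015 = 0.474589 HKD

MXN/HKD = 0.47459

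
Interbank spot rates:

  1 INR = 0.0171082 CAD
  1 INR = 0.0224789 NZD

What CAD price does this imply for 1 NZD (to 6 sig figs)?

1 NZD ÷ 0.0224789 = 44.4862 INR
44.4862 INR × 0.0171082 = 0.761078 CAD

NZD/CAD = 0.761078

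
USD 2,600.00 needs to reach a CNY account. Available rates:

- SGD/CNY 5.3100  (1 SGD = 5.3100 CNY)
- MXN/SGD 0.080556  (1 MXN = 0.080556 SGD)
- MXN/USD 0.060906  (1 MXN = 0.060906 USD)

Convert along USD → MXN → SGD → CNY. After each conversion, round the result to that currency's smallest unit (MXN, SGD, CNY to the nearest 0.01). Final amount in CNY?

USD 2,600.00 ÷ 0.060906 = MXN 42,688.73
MXN 42,688.73 × 0.080556 = SGD 3,438.83
SGD 3,438.83 × 5.3100 = CNY 18,260.19

CNY 18,260.19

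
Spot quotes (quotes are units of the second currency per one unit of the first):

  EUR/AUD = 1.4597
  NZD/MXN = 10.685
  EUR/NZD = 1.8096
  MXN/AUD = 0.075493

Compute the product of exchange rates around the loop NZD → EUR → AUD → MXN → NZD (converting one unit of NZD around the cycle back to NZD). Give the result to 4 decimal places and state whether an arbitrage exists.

Around NZD → EUR → AUD → MXN → NZD: 1 ÷ 1.8096 × 1.4597 ÷ 0.075493 ÷ 10.685 = 1.000000
Product ≈ 1 (deviation 0.000%, within rounding noise).

1.0000 (no arbitrage)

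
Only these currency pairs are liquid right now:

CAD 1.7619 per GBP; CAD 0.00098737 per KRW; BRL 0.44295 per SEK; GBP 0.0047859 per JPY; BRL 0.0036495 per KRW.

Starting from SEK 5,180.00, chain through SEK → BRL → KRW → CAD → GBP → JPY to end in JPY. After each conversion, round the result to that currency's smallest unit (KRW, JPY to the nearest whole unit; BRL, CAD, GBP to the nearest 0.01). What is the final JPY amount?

SEK 5,180.00 × 0.44295 = BRL 2,294.48
BRL 2,294.48 ÷ 0.0036495 = KRW 628,711
KRW 628,711 × 0.00098737 = CAD 620.77
CAD 620.77 ÷ 1.7619 = GBP 352.33
GBP 352.33 ÷ 0.0047859 = JPY 73,618

JPY 73,618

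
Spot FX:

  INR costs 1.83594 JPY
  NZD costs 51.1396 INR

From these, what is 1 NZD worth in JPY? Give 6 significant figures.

NZD/JPY = 93.8892

1 NZD × 51.1396 = 51.1396 INR
51.1396 INR × 1.83594 = 93.8892 JPY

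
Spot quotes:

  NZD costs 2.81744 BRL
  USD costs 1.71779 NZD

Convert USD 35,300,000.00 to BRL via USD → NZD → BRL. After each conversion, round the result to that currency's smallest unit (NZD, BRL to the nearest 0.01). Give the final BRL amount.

BRL 170,843,890.09

USD 35,300,000.00 × 1.71779 = NZD 60,637,987.00
NZD 60,637,987.00 × 2.81744 = BRL 170,843,890.09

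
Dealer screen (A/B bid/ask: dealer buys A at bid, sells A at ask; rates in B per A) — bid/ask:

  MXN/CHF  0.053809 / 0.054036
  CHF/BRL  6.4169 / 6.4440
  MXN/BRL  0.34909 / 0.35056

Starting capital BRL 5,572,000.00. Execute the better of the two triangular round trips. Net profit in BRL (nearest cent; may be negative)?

Best loop BRL → CHF → MXN → BRL:
BRL 5,572,000.00 ÷ 6.4440 (buy CHF at ask) = CHF 864,680.32
CHF 864,680.32 ÷ 0.054036 (buy MXN at ask) = MXN 16,001,930.62
MXN 16,001,930.62 × 0.34909 (sell MXN at bid) = BRL 5,586,113.96

Net profit: BRL 14,113.96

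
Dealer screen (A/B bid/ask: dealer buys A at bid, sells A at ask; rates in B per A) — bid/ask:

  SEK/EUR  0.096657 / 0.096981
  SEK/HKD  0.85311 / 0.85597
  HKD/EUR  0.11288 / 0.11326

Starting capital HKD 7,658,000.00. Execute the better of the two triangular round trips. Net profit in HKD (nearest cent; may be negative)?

Best loop HKD → SEK → EUR → HKD:
HKD 7,658,000.00 ÷ 0.85597 (buy SEK at ask) = SEK 8,946,575.23
SEK 8,946,575.23 × 0.096657 (sell SEK at bid) = EUR 864,749.12
EUR 864,749.12 ÷ 0.11326 (buy HKD at ask) = HKD 7,635,079.66

Net result: HKD -22,920.34 (no profitable arbitrage after spreads)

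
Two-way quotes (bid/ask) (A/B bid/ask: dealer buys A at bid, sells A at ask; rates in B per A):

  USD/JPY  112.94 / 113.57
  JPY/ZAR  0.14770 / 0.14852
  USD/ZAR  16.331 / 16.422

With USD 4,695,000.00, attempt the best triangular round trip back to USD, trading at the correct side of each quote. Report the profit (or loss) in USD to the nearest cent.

Net profit: USD 74,115.36

Best loop USD → JPY → ZAR → USD:
USD 4,695,000.00 × 112.94 (sell USD at bid) = JPY 530,253,300
JPY 530,253,300 × 0.14770 (sell JPY at bid) = ZAR 78,318,412.41
ZAR 78,318,412.41 ÷ 16.422 (buy USD at ask) = USD 4,769,115.36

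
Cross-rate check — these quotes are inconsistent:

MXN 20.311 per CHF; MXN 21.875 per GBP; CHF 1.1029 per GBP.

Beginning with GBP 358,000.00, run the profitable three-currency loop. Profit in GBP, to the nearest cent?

Profitable loop is GBP → CHF → MXN → GBP:
GBP 358,000.00 × 1.1029 = CHF 394,838.20
CHF 394,838.20 × 20.311 = MXN 8,019,558.68
MXN 8,019,558.68 ÷ 21.875 = GBP 366,608.40
Profit = GBP 366,608.40 − GBP 358,000.00

Profit: GBP 8,608.40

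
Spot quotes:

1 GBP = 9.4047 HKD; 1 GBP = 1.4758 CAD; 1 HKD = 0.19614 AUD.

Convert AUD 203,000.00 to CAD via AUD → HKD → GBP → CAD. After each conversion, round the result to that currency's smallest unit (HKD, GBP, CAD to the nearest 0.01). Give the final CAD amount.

CAD 162,409.87

AUD 203,000.00 ÷ 0.19614 = HKD 1,034,975.02
HKD 1,034,975.02 ÷ 9.4047 = GBP 110,048.70
GBP 110,048.70 × 1.4758 = CAD 162,409.87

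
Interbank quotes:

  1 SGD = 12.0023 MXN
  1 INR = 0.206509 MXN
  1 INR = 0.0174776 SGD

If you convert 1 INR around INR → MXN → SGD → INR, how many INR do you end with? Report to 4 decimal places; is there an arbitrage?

0.9844 (arbitrage exists)

Around INR → MXN → SGD → INR: 1 × 0.206509 ÷ 12.0023 ÷ 0.0174776 = 0.984448
Product < 1; profitable direction is INR → SGD → MXN → INR.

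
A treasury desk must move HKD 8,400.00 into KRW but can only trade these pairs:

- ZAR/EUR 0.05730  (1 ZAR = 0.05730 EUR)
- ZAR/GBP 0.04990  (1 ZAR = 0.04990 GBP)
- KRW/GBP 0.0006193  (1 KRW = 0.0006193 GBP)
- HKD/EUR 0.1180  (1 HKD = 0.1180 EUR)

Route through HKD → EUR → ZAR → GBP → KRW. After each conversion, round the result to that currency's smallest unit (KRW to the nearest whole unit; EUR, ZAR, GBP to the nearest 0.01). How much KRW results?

KRW 1,393,816

HKD 8,400.00 × 0.1180 = EUR 991.20
EUR 991.20 ÷ 0.05730 = ZAR 17,298.43
ZAR 17,298.43 × 0.04990 = GBP 863.19
GBP 863.19 ÷ 0.0006193 = KRW 1,393,816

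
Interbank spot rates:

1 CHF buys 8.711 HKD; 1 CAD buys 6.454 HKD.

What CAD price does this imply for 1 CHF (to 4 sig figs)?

1 CHF × 8.711 = 8.711 HKD
8.711 HKD ÷ 6.454 = 1.34971 CAD

CHF/CAD = 1.350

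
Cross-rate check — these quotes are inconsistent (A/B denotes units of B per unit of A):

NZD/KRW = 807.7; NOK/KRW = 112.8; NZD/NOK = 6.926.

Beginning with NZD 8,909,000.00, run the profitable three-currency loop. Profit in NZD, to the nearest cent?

Profit: NZD 301,590.09

Profitable loop is NZD → KRW → NOK → NZD:
NZD 8,909,000.00 × 807.7 = KRW 7,195,799,300
KRW 7,195,799,300 ÷ 112.8 = NOK 63,792,546.99
NOK 63,792,546.99 ÷ 6.926 = NZD 9,210,590.09
Profit = NZD 9,210,590.09 − NZD 8,909,000.00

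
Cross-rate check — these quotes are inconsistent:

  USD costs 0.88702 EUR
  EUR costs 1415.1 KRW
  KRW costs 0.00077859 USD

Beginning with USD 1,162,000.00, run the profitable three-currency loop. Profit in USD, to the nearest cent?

Profit: USD 26,986.06

Profitable loop is USD → KRW → EUR → USD:
USD 1,162,000.00 ÷ 0.00077859 = KRW 1,492,441,465
KRW 1,492,441,465 ÷ 1415.1 = EUR 1,054,654.42
EUR 1,054,654.42 ÷ 0.88702 = USD 1,188,986.06
Profit = USD 1,188,986.06 − USD 1,162,000.00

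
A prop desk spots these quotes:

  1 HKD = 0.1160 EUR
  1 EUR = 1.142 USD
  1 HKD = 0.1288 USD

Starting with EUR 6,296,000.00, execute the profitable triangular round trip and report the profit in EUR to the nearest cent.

Profitable loop is EUR → USD → HKD → EUR:
EUR 6,296,000.00 × 1.142 = USD 7,190,032.00
USD 7,190,032.00 ÷ 0.1288 = HKD 55,823,229.81
HKD 55,823,229.81 × 0.1160 = EUR 6,475,494.66
Profit = EUR 6,475,494.66 − EUR 6,296,000.00

Profit: EUR 179,494.66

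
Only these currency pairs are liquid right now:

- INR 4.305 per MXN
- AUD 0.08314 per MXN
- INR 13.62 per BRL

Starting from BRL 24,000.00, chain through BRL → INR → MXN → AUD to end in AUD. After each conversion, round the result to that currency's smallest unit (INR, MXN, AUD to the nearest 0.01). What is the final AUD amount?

BRL 24,000.00 × 13.62 = INR 326,880.00
INR 326,880.00 ÷ 4.305 = MXN 75,930.31
MXN 75,930.31 × 0.08314 = AUD 6,312.85

AUD 6,312.85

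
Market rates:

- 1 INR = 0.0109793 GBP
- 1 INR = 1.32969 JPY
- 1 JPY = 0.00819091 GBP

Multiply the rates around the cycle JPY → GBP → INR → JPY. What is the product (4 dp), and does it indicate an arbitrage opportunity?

Around JPY → GBP → INR → JPY: 1 × 0.00819091 ÷ 0.0109793 × 1.32969 = 0.991991
Product < 1; profitable direction is JPY → INR → GBP → JPY.

0.9920 (arbitrage exists)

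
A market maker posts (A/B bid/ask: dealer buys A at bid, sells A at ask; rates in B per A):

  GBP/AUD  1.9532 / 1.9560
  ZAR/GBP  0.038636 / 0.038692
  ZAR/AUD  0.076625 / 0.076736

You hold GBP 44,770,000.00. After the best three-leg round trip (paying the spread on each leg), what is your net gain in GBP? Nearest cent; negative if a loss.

Best loop GBP → ZAR → AUD → GBP:
GBP 44,770,000.00 ÷ 0.038692 (buy ZAR at ask) = ZAR 1,157,086,736.28
ZAR 1,157,086,736.28 × 0.076625 (sell ZAR at bid) = AUD 88,661,771.17
AUD 88,661,771.17 ÷ 1.9560 (buy GBP at ask) = GBP 45,328,103.87

Net profit: GBP 558,103.87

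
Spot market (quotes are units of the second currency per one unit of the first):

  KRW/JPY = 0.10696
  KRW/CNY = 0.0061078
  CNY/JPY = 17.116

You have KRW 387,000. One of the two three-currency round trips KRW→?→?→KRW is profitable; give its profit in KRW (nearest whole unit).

Profit: KRW 8,954

Profitable loop is KRW → JPY → CNY → KRW:
KRW 387,000 × 0.10696 = JPY 41,394
JPY 41,394 ÷ 17.116 = CNY 2,418.41
CNY 2,418.41 ÷ 0.0061078 = KRW 395,954
Profit = KRW 395,954 − KRW 387,000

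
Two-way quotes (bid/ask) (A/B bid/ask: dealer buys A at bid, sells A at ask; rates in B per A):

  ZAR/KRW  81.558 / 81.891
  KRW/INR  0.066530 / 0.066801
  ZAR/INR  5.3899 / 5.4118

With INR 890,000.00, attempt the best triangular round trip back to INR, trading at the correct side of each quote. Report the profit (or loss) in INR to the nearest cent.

Net profit: INR 2,344.11

Best loop INR → ZAR → KRW → INR:
INR 890,000.00 ÷ 5.4118 (buy ZAR at ask) = ZAR 164,455.45
ZAR 164,455.45 × 81.558 (sell ZAR at bid) = KRW 13,412,658
KRW 13,412,658 × 0.066530 (sell KRW at bid) = INR 892,344.11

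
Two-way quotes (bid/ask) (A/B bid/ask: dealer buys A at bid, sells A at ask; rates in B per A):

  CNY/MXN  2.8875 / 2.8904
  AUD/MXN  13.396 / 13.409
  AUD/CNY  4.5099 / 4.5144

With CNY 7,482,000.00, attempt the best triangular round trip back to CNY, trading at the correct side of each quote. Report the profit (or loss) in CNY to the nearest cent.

Best loop CNY → AUD → MXN → CNY:
CNY 7,482,000.00 ÷ 4.5144 (buy AUD at ask) = AUD 1,657,363.10
AUD 1,657,363.10 × 13.396 (sell AUD at bid) = MXN 22,202,036.15
MXN 22,202,036.15 ÷ 2.8904 (buy CNY at ask) = CNY 7,681,302.29

Net profit: CNY 199,302.29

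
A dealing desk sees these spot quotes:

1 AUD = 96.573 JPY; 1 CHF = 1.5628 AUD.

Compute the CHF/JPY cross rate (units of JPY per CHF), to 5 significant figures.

1 CHF × 1.5628 = 1.5628 AUD
1.5628 AUD × 96.573 = 150.924 JPY

CHF/JPY = 150.92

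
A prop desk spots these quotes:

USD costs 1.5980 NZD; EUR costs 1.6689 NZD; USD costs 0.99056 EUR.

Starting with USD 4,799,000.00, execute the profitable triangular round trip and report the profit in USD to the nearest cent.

Profit: USD 165,609.30

Profitable loop is USD → EUR → NZD → USD:
USD 4,799,000.00 × 0.99056 = EUR 4,753,697.44
EUR 4,753,697.44 × 1.6689 = NZD 7,933,445.66
NZD 7,933,445.66 ÷ 1.5980 = USD 4,964,609.30
Profit = USD 4,964,609.30 − USD 4,799,000.00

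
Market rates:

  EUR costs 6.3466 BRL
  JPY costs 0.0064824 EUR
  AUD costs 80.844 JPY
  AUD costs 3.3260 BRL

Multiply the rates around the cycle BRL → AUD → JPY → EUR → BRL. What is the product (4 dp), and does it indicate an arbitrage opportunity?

Around BRL → AUD → JPY → EUR → BRL: 1 ÷ 3.3260 × 80.844 × 0.0064824 × 6.3466 = 1.000006
Product ≈ 1 (deviation 0.001%, within rounding noise).

1.0000 (no arbitrage)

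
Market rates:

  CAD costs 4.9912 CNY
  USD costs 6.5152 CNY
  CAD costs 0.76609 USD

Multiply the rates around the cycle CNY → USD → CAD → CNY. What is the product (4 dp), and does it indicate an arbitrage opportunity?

1.0000 (no arbitrage)

Around CNY → USD → CAD → CNY: 1 ÷ 6.5152 ÷ 0.76609 × 4.9912 = 0.999994
Product ≈ 1 (deviation 0.001%, within rounding noise).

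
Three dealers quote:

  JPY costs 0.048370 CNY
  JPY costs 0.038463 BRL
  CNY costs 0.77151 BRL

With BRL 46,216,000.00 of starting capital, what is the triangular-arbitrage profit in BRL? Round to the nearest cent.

Profit: BRL 1,418,088.86

Profitable loop is BRL → CNY → JPY → BRL:
BRL 46,216,000.00 ÷ 0.77151 = CNY 59,903,306.50
CNY 59,903,306.50 ÷ 0.048370 = JPY 1,238,439,250
JPY 1,238,439,250 × 0.038463 = BRL 47,634,088.86
Profit = BRL 47,634,088.86 − BRL 46,216,000.00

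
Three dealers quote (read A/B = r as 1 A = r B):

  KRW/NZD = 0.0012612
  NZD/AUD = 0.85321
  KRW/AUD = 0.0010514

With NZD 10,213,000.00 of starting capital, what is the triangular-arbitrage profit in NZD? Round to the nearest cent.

Profit: NZD 239,622.31

Profitable loop is NZD → AUD → KRW → NZD:
NZD 10,213,000.00 × 0.85321 = AUD 8,713,833.73
AUD 8,713,833.73 ÷ 0.0010514 = KRW 8,287,838,815
KRW 8,287,838,815 × 0.0012612 = NZD 10,452,622.31
Profit = NZD 10,452,622.31 − NZD 10,213,000.00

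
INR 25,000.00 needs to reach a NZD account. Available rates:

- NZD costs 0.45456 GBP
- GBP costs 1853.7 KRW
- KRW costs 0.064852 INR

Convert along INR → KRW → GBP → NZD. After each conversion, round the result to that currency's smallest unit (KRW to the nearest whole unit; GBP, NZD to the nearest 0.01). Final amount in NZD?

NZD 457.50

INR 25,000.00 ÷ 0.064852 = KRW 385,493
KRW 385,493 ÷ 1853.7 = GBP 207.96
GBP 207.96 ÷ 0.45456 = NZD 457.50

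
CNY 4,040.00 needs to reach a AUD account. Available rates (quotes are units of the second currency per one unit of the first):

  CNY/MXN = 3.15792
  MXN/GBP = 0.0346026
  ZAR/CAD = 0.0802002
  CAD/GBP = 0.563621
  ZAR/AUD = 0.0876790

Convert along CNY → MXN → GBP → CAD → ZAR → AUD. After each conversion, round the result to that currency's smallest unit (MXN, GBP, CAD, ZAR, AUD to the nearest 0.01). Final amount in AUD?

AUD 856.30

CNY 4,040.00 × 3.15792 = MXN 12,758.00
MXN 12,758.00 × 0.0346026 = GBP 441.46
GBP 441.46 ÷ 0.563621 = CAD 783.26
CAD 783.26 ÷ 0.0802002 = ZAR 9,766.31
ZAR 9,766.31 × 0.0876790 = AUD 856.30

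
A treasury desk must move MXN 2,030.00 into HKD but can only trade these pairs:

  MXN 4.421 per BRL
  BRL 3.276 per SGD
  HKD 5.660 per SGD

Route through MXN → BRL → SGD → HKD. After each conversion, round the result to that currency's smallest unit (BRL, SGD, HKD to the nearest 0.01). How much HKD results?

MXN 2,030.00 ÷ 4.421 = BRL 459.17
BRL 459.17 ÷ 3.276 = SGD 140.16
SGD 140.16 × 5.660 = HKD 793.31

HKD 793.31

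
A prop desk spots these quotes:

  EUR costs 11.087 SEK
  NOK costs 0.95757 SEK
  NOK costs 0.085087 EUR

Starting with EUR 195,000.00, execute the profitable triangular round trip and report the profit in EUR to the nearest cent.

Profitable loop is EUR → NOK → SEK → EUR:
EUR 195,000.00 ÷ 0.085087 = NOK 2,291,771.95
NOK 2,291,771.95 × 0.95757 = SEK 2,194,532.07
SEK 2,194,532.07 ÷ 11.087 = EUR 197,937.41
Profit = EUR 197,937.41 − EUR 195,000.00

Profit: EUR 2,937.41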